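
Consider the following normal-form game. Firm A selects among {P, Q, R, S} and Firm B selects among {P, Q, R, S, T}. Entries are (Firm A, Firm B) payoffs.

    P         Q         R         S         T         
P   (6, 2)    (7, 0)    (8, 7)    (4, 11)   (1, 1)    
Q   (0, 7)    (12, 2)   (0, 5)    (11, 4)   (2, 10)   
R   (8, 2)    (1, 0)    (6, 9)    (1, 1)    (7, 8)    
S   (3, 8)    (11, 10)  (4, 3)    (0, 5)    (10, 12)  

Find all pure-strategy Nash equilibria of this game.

(S, T)

A profile is a Nash equilibrium when each player is best-responding to the other.
Firm A's best responses — vs P: R (payoff 8); vs Q: Q (payoff 12); vs R: P (payoff 8); vs S: Q (payoff 11); vs T: S (payoff 10).
Firm B's best responses — vs P: S (payoff 11); vs Q: T (payoff 10); vs R: R (payoff 9); vs S: T (payoff 12).
The only mutual best response is (S, T); neither player gains by switching there.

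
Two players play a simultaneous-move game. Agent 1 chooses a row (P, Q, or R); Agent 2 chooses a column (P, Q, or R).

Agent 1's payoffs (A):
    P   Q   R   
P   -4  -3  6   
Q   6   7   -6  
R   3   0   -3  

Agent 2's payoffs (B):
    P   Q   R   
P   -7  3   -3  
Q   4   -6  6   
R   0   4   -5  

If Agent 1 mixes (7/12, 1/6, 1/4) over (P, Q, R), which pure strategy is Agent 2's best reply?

Q

Compute Agent 2's expected payoff from each pure strategy against the given mix.
P: (7/12)·(-7) + (1/6)·4 + (1/4)·0 = -41/12
Q: (7/12)·3 + (1/6)·(-6) + (1/4)·4 = 7/4
R: (7/12)·(-3) + (1/6)·6 + (1/4)·(-5) = -2
Highest expected payoff is 7/4, from Q.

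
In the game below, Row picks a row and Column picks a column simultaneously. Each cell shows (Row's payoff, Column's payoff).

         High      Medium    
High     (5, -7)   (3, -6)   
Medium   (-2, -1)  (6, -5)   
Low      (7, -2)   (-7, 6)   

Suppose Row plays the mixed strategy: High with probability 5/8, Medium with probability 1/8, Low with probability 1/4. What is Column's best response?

Column's best reply maximizes expected payoff against the mix.
High: (5/8)·(-7) + (1/8)·(-1) + (1/4)·(-2) = -5
Medium: (5/8)·(-6) + (1/8)·(-5) + (1/4)·6 = -23/8
Highest expected payoff is -23/8, from Medium.

Medium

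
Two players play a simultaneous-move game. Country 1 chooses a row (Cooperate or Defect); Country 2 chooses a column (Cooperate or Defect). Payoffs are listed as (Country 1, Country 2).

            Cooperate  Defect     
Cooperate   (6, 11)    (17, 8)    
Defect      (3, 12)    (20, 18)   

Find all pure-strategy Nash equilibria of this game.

(Cooperate, Cooperate) and (Defect, Defect)

Check mutual best responses: a cell is a NE iff neither player can gain by unilaterally deviating.
Country 1's best responses — vs Cooperate: Cooperate (payoff 6); vs Defect: Defect (payoff 20).
Country 2's best responses — vs Cooperate: Cooperate (payoff 11); vs Defect: Defect (payoff 18).
Mutual best responses occur at (Cooperate, Cooperate) and (Defect, Defect); at each, neither player gains by switching.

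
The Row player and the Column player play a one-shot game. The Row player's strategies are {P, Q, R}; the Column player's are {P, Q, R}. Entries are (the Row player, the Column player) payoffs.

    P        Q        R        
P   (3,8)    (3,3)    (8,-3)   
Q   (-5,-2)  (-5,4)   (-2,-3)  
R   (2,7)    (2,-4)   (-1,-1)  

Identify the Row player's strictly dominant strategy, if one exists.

P

Check whether one of the Row player's strategies beats all alternatives regardless of what the opponent does.
P strictly dominates: vs P: 3 > each of {-5, 2}; vs Q: 3 > each of {-5, 2}; vs R: 8 > each of {-2, -1}.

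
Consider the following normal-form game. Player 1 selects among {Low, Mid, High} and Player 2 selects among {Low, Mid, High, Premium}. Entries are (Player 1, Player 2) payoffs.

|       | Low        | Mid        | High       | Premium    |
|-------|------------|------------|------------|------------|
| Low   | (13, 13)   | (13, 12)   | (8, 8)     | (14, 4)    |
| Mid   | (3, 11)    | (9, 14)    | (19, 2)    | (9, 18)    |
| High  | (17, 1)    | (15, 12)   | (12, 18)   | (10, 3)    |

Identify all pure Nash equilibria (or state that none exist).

Check mutual best responses: a cell is a NE iff neither player can gain by unilaterally deviating.
Player 1's best responses — vs Low: High (payoff 17); vs Mid: High (payoff 15); vs High: Mid (payoff 19); vs Premium: Low (payoff 14).
Player 2's best responses — vs Low: Low (payoff 13); vs Mid: Premium (payoff 18); vs High: High (payoff 18).
No cell has both players best-responding. For instance, Player 1's best reply to High is Mid, but against Mid Player 2 prefers Premium over High.

There is no pure-strategy Nash equilibrium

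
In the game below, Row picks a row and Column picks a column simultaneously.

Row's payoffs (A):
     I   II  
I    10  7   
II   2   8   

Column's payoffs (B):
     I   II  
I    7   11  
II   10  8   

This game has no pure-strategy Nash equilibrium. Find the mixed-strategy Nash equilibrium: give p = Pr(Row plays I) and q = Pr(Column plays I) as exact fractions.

p = 1/3, q = 1/9

In a mixed NE each player is indifferent between their pure strategies, so the opponent's mix sets the indifference.
Column indifferent between I and II: p·7 + (1−p)·10 = p·11 + (1−p)·8 ⟹ 10 + (-3)p = 8 + 3p ⟹ p = 1/3.
Row indifferent between I and II: q·10 + (1−q)·7 = q·2 + (1−q)·8 ⟹ 7 + 3q = 8 + (-6)q ⟹ q = 1/9.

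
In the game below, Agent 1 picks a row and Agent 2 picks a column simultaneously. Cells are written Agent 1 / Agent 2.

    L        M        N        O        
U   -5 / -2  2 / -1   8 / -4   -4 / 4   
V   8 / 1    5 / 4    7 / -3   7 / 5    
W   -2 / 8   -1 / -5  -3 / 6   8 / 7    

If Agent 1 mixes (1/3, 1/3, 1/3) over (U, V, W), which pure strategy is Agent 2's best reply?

Agent 2's best reply maximizes expected payoff against the mix.
L: (1/3)·(-2) + (1/3)·1 + (1/3)·8 = 7/3
M: (1/3)·(-1) + (1/3)·4 + (1/3)·(-5) = -2/3
N: (1/3)·(-4) + (1/3)·(-3) + (1/3)·6 = -1/3
O: (1/3)·4 + (1/3)·5 + (1/3)·7 = 16/3
Highest expected payoff is 16/3, from O.

O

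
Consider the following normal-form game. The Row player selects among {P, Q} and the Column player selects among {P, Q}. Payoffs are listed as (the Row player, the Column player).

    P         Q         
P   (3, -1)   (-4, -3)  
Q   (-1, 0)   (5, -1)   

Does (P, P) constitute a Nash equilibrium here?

Yes

Holding the Column player at P: the Row player gets 3 from P, versus -1 from Q. No profitable deviation for the Row player.
Holding the Row player at P: the Column player gets -1 from P, versus -3 from Q. No profitable deviation for the Column player either.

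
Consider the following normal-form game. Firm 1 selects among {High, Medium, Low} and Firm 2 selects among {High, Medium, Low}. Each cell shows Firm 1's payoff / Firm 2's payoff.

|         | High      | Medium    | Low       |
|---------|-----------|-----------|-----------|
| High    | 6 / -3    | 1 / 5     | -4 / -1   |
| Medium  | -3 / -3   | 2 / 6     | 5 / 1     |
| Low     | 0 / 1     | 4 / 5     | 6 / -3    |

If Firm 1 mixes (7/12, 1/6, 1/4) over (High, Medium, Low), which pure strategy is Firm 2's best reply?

Medium

Compute Firm 2's expected payoff from each pure strategy against the given mix.
High: (7/12)·(-3) + (1/6)·(-3) + (1/4)·1 = -2
Medium: (7/12)·5 + (1/6)·6 + (1/4)·5 = 31/6
Low: (7/12)·(-1) + (1/6)·1 + (1/4)·(-3) = -7/6
Highest expected payoff is 31/6, from Medium.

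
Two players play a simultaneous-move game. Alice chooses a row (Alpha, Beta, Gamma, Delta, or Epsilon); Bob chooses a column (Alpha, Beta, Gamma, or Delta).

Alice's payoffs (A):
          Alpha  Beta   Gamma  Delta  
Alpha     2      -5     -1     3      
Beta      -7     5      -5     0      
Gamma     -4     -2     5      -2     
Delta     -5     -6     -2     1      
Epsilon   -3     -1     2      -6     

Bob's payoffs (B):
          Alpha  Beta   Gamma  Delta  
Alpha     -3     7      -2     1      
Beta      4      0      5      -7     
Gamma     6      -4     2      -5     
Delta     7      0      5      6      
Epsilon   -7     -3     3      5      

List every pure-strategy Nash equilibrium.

A profile is a Nash equilibrium when each player is best-responding to the other.
Alice's best responses — vs Alpha: Alpha (payoff 2); vs Beta: Beta (payoff 5); vs Gamma: Gamma (payoff 5); vs Delta: Alpha (payoff 3).
Bob's best responses — vs Alpha: Beta (payoff 7); vs Beta: Gamma (payoff 5); vs Gamma: Alpha (payoff 6); vs Delta: Alpha (payoff 7); vs Epsilon: Delta (payoff 5).
No cell has both players best-responding. For instance, Alice's best reply to Delta is Alpha, but against Alpha Bob prefers Beta over Delta.

There is no pure-strategy Nash equilibrium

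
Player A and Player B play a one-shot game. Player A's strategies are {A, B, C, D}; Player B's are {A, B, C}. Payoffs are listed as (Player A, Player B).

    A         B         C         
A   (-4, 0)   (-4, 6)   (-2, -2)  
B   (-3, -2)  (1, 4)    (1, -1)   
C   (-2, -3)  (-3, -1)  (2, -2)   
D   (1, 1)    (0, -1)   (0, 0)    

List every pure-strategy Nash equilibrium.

Check mutual best responses: a cell is a NE iff neither player can gain by unilaterally deviating.
Player A's best responses — vs A: D (payoff 1); vs B: B (payoff 1); vs C: C (payoff 2).
Player B's best responses — vs A: B (payoff 6); vs B: B (payoff 4); vs C: B (payoff -1); vs D: A (payoff 1).
Mutual best responses occur at (B, B) and (D, A); at each, neither player gains by switching.

(B, B) and (D, A)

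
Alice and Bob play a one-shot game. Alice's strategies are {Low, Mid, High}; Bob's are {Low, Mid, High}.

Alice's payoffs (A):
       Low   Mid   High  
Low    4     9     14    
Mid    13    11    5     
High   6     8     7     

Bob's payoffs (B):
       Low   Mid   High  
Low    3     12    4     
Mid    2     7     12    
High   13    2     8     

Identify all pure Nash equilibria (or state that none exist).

There is no pure-strategy Nash equilibrium

Find each player's best response to every opponent strategy; NE are the intersections.
Alice's best responses — vs Low: Mid (payoff 13); vs Mid: Mid (payoff 11); vs High: Low (payoff 14).
Bob's best responses — vs Low: Mid (payoff 12); vs Mid: High (payoff 12); vs High: Low (payoff 13).
No cell has both players best-responding. For instance, Alice's best reply to Mid is Mid, but against Mid Bob prefers High over Mid.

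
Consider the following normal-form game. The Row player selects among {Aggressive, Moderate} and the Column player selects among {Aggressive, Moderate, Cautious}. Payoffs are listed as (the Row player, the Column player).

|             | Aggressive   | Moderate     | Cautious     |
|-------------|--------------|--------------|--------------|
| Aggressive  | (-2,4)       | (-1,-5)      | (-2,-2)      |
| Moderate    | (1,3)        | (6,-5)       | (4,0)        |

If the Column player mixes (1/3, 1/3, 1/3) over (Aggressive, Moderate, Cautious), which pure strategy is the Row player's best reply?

Compute the Row player's expected payoff from each pure strategy against the given mix.
Aggressive: (1/3)·(-2) + (1/3)·(-1) + (1/3)·(-2) = -5/3
Moderate: (1/3)·1 + (1/3)·6 + (1/3)·4 = 11/3
Highest expected payoff is 11/3, from Moderate.

Moderate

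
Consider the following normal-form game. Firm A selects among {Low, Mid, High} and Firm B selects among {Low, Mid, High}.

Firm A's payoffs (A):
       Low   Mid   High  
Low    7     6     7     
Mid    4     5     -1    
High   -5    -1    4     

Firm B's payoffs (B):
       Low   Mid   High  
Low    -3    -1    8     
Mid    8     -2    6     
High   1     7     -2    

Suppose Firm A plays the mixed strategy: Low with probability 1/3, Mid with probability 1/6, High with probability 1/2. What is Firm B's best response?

Mid

Compute Firm B's expected payoff from each pure strategy against the given mix.
Low: (1/3)·(-3) + (1/6)·8 + (1/2)·1 = 5/6
Mid: (1/3)·(-1) + (1/6)·(-2) + (1/2)·7 = 17/6
High: (1/3)·8 + (1/6)·6 + (1/2)·(-2) = 8/3
Highest expected payoff is 17/6, from Mid.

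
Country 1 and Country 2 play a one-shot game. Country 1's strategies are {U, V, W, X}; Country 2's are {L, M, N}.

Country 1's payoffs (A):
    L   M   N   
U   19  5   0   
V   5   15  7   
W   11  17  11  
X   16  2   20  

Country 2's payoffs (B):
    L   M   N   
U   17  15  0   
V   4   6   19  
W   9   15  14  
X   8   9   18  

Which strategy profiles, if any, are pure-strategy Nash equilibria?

(U, L), (W, M), and (X, N)

Find each player's best response to every opponent strategy; NE are the intersections.
Country 1's best responses — vs L: U (payoff 19); vs M: W (payoff 17); vs N: X (payoff 20).
Country 2's best responses — vs U: L (payoff 17); vs V: N (payoff 19); vs W: M (payoff 15); vs X: N (payoff 18).
Mutual best responses occur at (U, L), (W, M), and (X, N); at each, neither player gains by switching.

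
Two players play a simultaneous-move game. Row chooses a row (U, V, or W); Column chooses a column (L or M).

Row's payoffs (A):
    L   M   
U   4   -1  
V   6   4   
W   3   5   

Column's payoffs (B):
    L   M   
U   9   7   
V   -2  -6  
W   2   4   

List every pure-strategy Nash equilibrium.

(V, L) and (W, M)

Find each player's best response to every opponent strategy; NE are the intersections.
Row's best responses — vs L: V (payoff 6); vs M: W (payoff 5).
Column's best responses — vs U: L (payoff 9); vs V: L (payoff -2); vs W: M (payoff 4).
Mutual best responses occur at (V, L) and (W, M); at each, neither player gains by switching.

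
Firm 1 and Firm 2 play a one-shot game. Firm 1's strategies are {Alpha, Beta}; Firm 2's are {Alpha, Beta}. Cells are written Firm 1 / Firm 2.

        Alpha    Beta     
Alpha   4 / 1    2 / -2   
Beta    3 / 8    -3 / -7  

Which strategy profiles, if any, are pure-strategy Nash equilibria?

A profile is a Nash equilibrium when each player is best-responding to the other.
Firm 1's best responses — vs Alpha: Alpha (payoff 4); vs Beta: Alpha (payoff 2).
Firm 2's best responses — vs Alpha: Alpha (payoff 1); vs Beta: Alpha (payoff 8).
The only mutual best response is (Alpha, Alpha); neither player gains by switching there.

(Alpha, Alpha)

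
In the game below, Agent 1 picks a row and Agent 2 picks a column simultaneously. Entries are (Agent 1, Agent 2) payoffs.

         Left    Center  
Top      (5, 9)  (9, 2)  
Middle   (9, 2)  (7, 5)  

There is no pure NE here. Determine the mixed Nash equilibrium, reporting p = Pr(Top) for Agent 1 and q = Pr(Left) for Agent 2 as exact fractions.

p = 3/10, q = 1/3

Each player's mixing probability is pinned down by making the *other* player indifferent.
Agent 2 indifferent between Left and Center: p·9 + (1−p)·2 = p·2 + (1−p)·5 ⟹ 2 + 7p = 5 + (-3)p ⟹ p = 3/10.
Agent 1 indifferent between Top and Middle: q·5 + (1−q)·9 = q·9 + (1−q)·7 ⟹ 9 + (-4)q = 7 + 2q ⟹ q = 1/3.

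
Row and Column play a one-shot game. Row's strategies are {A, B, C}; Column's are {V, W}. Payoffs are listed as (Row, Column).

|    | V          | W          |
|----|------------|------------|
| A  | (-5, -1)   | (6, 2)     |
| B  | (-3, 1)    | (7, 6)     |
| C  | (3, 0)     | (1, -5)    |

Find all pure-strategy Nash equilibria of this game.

(B, W) and (C, V)

Check mutual best responses: a cell is a NE iff neither player can gain by unilaterally deviating.
Row's best responses — vs V: C (payoff 3); vs W: B (payoff 7).
Column's best responses — vs A: W (payoff 2); vs B: W (payoff 6); vs C: V (payoff 0).
Mutual best responses occur at (B, W) and (C, V); at each, neither player gains by switching.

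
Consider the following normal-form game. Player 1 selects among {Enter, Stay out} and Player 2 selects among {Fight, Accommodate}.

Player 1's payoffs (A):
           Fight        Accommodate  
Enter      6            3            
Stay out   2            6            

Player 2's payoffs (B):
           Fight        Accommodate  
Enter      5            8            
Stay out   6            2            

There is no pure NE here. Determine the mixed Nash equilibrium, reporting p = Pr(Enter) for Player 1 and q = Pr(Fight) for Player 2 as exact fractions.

p = 4/7, q = 3/7

In a mixed NE each player is indifferent between their pure strategies, so the opponent's mix sets the indifference.
Player 2 indifferent between Fight and Accommodate: p·5 + (1−p)·6 = p·8 + (1−p)·2 ⟹ 6 + (-1)p = 2 + 6p ⟹ p = 4/7.
Player 1 indifferent between Enter and Stay out: q·6 + (1−q)·3 = q·2 + (1−q)·6 ⟹ 3 + 3q = 6 + (-4)q ⟹ q = 3/7.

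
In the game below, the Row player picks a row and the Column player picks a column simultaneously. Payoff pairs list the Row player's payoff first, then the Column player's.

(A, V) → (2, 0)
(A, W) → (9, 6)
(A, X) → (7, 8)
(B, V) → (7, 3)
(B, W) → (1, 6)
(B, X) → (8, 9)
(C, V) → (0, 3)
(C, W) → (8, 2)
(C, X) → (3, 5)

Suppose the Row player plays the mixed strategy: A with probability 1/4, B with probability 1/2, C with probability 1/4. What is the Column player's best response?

The Column player's best reply maximizes expected payoff against the mix.
V: (1/4)·0 + (1/2)·3 + (1/4)·3 = 9/4
W: (1/4)·6 + (1/2)·6 + (1/4)·2 = 5
X: (1/4)·8 + (1/2)·9 + (1/4)·5 = 31/4
Highest expected payoff is 31/4, from X.

X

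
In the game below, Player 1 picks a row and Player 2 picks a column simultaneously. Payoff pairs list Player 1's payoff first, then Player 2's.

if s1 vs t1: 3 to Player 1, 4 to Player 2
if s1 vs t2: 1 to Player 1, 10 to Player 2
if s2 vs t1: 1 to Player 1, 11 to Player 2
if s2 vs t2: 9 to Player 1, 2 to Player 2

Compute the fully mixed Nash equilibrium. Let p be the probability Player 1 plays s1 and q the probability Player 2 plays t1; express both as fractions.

p = 3/5, q = 4/5

Each player's mixing probability is pinned down by making the *other* player indifferent.
Player 2 indifferent between t1 and t2: p·4 + (1−p)·11 = p·10 + (1−p)·2 ⟹ 11 + (-7)p = 2 + 8p ⟹ p = 3/5.
Player 1 indifferent between s1 and s2: q·3 + (1−q)·1 = q·1 + (1−q)·9 ⟹ 1 + 2q = 9 + (-8)q ⟹ q = 4/5.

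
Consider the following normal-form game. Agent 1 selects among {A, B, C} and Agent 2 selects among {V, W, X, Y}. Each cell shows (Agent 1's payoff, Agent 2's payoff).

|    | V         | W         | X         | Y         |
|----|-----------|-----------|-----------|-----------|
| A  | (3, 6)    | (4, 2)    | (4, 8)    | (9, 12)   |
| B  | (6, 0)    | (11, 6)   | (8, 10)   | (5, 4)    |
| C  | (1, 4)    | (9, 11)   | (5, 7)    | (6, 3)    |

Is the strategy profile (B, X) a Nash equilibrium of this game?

Holding Agent 2 at X: Agent 1 gets 8 from B, versus 4 from A, 5 from C. No profitable deviation for Agent 1.
Holding Agent 1 at B: Agent 2 gets 10 from X, versus 0 from V, 6 from W, 4 from Y. No profitable deviation for Agent 2 either.

Yes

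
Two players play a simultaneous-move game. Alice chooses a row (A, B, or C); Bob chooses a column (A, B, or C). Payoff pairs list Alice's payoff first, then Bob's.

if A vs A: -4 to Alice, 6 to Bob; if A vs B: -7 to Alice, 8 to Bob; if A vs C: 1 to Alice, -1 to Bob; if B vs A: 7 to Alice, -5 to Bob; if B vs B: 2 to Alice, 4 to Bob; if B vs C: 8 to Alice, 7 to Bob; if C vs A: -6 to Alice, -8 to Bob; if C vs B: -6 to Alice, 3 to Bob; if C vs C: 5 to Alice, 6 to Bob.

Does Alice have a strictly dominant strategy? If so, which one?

B

A strategy is strictly dominant if it gives Alice a strictly higher payoff than every other strategy, against every choice by the opponent.
B strictly dominates: vs A: 7 > each of {-4, -6}; vs B: 2 > each of {-7, -6}; vs C: 8 > each of {1, 5}.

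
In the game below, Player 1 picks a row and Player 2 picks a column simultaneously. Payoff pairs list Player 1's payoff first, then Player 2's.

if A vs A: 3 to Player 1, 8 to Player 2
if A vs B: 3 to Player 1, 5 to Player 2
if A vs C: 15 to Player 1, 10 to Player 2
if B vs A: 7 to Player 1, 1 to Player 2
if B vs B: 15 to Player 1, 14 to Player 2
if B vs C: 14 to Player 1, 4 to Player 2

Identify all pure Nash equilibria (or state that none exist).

Find each player's best response to every opponent strategy; NE are the intersections.
Player 1's best responses — vs A: B (payoff 7); vs B: B (payoff 15); vs C: A (payoff 15).
Player 2's best responses — vs A: C (payoff 10); vs B: B (payoff 14).
Mutual best responses occur at (A, C) and (B, B); at each, neither player gains by switching.

(A, C) and (B, B)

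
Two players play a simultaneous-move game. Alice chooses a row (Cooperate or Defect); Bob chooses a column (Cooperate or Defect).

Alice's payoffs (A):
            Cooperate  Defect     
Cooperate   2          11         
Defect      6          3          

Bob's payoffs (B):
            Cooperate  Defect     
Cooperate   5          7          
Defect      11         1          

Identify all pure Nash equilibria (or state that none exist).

A profile is a Nash equilibrium when each player is best-responding to the other.
Alice's best responses — vs Cooperate: Defect (payoff 6); vs Defect: Cooperate (payoff 11).
Bob's best responses — vs Cooperate: Defect (payoff 7); vs Defect: Cooperate (payoff 11).
Mutual best responses occur at (Cooperate, Defect) and (Defect, Cooperate); at each, neither player gains by switching.

(Cooperate, Defect) and (Defect, Cooperate)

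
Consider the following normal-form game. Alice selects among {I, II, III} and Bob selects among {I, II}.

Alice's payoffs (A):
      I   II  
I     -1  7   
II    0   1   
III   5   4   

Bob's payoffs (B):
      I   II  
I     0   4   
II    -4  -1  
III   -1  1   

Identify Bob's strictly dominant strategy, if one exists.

Check whether one of Bob's strategies beats all alternatives regardless of what the opponent does.
II strictly dominates: vs I: 4 > 0; vs II: -1 > -4; vs III: 1 > -1.

II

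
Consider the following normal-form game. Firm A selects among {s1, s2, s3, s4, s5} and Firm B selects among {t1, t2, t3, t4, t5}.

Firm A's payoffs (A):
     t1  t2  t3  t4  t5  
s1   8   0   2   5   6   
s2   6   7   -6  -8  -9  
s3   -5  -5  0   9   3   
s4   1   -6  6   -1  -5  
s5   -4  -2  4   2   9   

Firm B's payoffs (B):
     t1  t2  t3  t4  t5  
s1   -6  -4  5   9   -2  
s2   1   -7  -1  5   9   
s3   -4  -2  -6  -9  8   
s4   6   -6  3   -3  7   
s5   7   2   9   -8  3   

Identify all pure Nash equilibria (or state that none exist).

Find each player's best response to every opponent strategy; NE are the intersections.
Firm A's best responses — vs t1: s1 (payoff 8); vs t2: s2 (payoff 7); vs t3: s4 (payoff 6); vs t4: s3 (payoff 9); vs t5: s5 (payoff 9).
Firm B's best responses — vs s1: t4 (payoff 9); vs s2: t5 (payoff 9); vs s3: t5 (payoff 8); vs s4: t5 (payoff 7); vs s5: t3 (payoff 9).
No cell has both players best-responding. For instance, Firm A's best reply to t2 is s2, but against s2 Firm B prefers t5 over t2.

There is no pure-strategy Nash equilibrium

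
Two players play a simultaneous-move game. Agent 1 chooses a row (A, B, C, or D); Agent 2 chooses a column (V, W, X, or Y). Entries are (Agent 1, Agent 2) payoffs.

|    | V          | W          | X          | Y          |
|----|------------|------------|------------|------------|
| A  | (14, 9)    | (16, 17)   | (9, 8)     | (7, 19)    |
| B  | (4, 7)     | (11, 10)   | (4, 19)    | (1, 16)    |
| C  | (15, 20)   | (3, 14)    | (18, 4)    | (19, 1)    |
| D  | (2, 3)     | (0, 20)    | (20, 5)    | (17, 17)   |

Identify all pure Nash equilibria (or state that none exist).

Check mutual best responses: a cell is a NE iff neither player can gain by unilaterally deviating.
Agent 1's best responses — vs V: C (payoff 15); vs W: A (payoff 16); vs X: D (payoff 20); vs Y: C (payoff 19).
Agent 2's best responses — vs A: Y (payoff 19); vs B: X (payoff 19); vs C: V (payoff 20); vs D: W (payoff 20).
The only mutual best response is (C, V); neither player gains by switching there.

(C, V)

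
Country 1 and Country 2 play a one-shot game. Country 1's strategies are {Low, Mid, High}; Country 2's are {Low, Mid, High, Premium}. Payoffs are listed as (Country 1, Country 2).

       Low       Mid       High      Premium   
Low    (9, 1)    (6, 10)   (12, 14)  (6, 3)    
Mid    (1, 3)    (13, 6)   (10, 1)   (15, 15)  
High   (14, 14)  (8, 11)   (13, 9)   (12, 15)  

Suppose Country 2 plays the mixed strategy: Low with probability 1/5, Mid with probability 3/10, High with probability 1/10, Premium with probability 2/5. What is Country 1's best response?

Country 1's best reply maximizes expected payoff against the mix.
Low: (1/5)·9 + (3/10)·6 + (1/10)·12 + (2/5)·6 = 36/5
Mid: (1/5)·1 + (3/10)·13 + (1/10)·10 + (2/5)·15 = 111/10
High: (1/5)·14 + (3/10)·8 + (1/10)·13 + (2/5)·12 = 113/10
Highest expected payoff is 113/10, from High.

High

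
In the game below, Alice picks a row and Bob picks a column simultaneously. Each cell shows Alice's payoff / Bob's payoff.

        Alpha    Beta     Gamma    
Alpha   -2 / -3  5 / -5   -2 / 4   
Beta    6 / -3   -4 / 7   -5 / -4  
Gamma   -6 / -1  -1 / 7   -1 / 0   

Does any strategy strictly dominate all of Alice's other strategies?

A strategy is strictly dominant if it gives Alice a strictly higher payoff than every other strategy, against every choice by the opponent.
Alpha is not dominant: against Alpha, Beta gives 6 > -2.
Beta is not dominant: against Beta, Alpha gives 5 > -4.
Gamma is not dominant: against Alpha, Alpha gives -2 > -6.
No single strategy is best against every opponent action.

No strictly dominant strategy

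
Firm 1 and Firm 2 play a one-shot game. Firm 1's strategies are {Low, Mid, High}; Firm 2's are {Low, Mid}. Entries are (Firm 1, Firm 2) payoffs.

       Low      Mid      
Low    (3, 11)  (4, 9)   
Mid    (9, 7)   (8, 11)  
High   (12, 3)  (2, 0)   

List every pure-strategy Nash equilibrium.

A profile is a Nash equilibrium when each player is best-responding to the other.
Firm 1's best responses — vs Low: High (payoff 12); vs Mid: Mid (payoff 8).
Firm 2's best responses — vs Low: Low (payoff 11); vs Mid: Mid (payoff 11); vs High: Low (payoff 3).
Mutual best responses occur at (Mid, Mid) and (High, Low); at each, neither player gains by switching.

(Mid, Mid) and (High, Low)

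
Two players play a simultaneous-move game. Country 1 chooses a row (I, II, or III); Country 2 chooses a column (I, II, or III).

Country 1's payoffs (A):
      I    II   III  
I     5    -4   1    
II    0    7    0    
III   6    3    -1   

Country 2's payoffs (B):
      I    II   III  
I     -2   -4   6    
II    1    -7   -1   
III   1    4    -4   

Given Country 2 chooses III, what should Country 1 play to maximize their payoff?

I

With Country 2 fixed at III, Country 1's payoffs are: I → 1, II → 0, III → -1.
The maximum is 1, achieved by I.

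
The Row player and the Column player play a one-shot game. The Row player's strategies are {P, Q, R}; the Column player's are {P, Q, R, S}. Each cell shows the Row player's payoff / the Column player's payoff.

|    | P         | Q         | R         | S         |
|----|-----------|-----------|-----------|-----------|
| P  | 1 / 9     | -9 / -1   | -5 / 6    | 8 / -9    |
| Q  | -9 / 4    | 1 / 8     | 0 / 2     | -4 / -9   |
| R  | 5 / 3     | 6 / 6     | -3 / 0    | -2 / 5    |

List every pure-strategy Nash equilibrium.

(R, Q)

Find each player's best response to every opponent strategy; NE are the intersections.
The Row player's best responses — vs P: R (payoff 5); vs Q: R (payoff 6); vs R: Q (payoff 0); vs S: P (payoff 8).
The Column player's best responses — vs P: P (payoff 9); vs Q: Q (payoff 8); vs R: Q (payoff 6).
The only mutual best response is (R, Q); neither player gains by switching there.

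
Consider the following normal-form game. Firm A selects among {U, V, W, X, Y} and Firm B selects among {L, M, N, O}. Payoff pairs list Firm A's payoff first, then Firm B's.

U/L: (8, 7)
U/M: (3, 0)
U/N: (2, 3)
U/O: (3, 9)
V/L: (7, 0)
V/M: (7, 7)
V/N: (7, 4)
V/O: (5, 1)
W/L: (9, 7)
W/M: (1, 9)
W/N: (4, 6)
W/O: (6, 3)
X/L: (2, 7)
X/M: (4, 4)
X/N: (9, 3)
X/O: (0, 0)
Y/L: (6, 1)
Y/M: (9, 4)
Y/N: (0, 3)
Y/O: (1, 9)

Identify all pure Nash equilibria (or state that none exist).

There is no pure-strategy Nash equilibrium

Check mutual best responses: a cell is a NE iff neither player can gain by unilaterally deviating.
Firm A's best responses — vs L: W (payoff 9); vs M: Y (payoff 9); vs N: X (payoff 9); vs O: W (payoff 6).
Firm B's best responses — vs U: O (payoff 9); vs V: M (payoff 7); vs W: M (payoff 9); vs X: L (payoff 7); vs Y: O (payoff 9).
No cell has both players best-responding. For instance, Firm A's best reply to M is Y, but against Y Firm B prefers O over M.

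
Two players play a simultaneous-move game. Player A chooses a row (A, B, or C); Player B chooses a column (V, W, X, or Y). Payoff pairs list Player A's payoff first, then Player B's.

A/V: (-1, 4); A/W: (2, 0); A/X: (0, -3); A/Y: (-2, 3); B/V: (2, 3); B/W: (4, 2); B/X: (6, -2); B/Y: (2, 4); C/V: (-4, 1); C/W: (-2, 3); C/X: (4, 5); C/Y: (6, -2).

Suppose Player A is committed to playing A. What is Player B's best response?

With Player A fixed at A, Player B's payoffs are: V → 4, W → 0, X → -3, Y → 3.
The maximum is 4, achieved by V.

V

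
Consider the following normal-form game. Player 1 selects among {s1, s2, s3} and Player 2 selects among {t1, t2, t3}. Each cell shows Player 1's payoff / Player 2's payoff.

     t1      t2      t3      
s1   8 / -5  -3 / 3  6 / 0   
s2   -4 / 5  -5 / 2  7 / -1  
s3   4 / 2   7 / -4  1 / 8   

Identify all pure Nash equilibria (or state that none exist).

Find each player's best response to every opponent strategy; NE are the intersections.
Player 1's best responses — vs t1: s1 (payoff 8); vs t2: s3 (payoff 7); vs t3: s2 (payoff 7).
Player 2's best responses — vs s1: t2 (payoff 3); vs s2: t1 (payoff 5); vs s3: t3 (payoff 8).
No cell has both players best-responding. For instance, Player 1's best reply to t3 is s2, but against s2 Player 2 prefers t1 over t3.

There is no pure-strategy Nash equilibrium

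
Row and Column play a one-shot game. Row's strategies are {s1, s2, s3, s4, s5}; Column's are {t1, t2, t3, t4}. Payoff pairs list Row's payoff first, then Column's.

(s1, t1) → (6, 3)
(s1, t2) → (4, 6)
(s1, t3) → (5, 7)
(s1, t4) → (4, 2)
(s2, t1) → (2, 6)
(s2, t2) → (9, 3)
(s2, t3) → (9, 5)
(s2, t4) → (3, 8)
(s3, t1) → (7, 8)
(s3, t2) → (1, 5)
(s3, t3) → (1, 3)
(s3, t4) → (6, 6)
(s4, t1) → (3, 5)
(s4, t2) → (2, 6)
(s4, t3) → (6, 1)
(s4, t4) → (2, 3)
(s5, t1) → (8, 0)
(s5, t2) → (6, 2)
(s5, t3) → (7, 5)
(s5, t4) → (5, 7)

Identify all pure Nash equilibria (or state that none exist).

No pure-strategy Nash equilibrium

A profile is a Nash equilibrium when each player is best-responding to the other.
Row's best responses — vs t1: s5 (payoff 8); vs t2: s2 (payoff 9); vs t3: s2 (payoff 9); vs t4: s3 (payoff 6).
Column's best responses — vs s1: t3 (payoff 7); vs s2: t4 (payoff 8); vs s3: t1 (payoff 8); vs s4: t2 (payoff 6); vs s5: t4 (payoff 7).
No cell has both players best-responding. For instance, Row's best reply to t2 is s2, but against s2 Column prefers t4 over t2.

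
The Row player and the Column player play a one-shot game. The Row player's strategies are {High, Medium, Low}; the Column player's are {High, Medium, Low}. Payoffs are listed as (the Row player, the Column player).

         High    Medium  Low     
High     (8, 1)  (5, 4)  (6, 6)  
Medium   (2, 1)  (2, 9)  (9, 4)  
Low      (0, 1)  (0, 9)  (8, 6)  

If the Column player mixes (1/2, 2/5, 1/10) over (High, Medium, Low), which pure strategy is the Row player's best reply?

The Row player's best reply maximizes expected payoff against the mix.
High: (1/2)·8 + (2/5)·5 + (1/10)·6 = 33/5
Medium: (1/2)·2 + (2/5)·2 + (1/10)·9 = 27/10
Low: (1/2)·0 + (2/5)·0 + (1/10)·8 = 4/5
Highest expected payoff is 33/5, from High.

High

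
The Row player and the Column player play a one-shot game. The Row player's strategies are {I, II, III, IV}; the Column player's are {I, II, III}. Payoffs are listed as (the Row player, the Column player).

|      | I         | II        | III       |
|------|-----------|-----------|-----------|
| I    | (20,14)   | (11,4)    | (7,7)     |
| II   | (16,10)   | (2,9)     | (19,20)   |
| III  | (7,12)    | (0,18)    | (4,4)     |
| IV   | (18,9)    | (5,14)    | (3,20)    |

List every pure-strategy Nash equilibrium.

A profile is a Nash equilibrium when each player is best-responding to the other.
The Row player's best responses — vs I: I (payoff 20); vs II: I (payoff 11); vs III: II (payoff 19).
The Column player's best responses — vs I: I (payoff 14); vs II: III (payoff 20); vs III: II (payoff 18); vs IV: III (payoff 20).
Mutual best responses occur at (I, I) and (II, III); at each, neither player gains by switching.

(I, I) and (II, III)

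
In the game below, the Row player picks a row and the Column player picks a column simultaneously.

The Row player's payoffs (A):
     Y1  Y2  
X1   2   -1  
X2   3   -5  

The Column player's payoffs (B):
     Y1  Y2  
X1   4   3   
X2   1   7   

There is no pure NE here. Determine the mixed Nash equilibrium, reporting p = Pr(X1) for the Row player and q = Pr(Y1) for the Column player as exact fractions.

In a mixed NE each player is indifferent between their pure strategies, so the opponent's mix sets the indifference.
The Column player indifferent between Y1 and Y2: p·4 + (1−p)·1 = p·3 + (1−p)·7 ⟹ 1 + 3p = 7 + (-4)p ⟹ p = 6/7.
The Row player indifferent between X1 and X2: q·2 + (1−q)·(-1) = q·3 + (1−q)·(-5) ⟹ (-1) + 3q = (-5) + 8q ⟹ q = 4/5.

p = 6/7, q = 4/5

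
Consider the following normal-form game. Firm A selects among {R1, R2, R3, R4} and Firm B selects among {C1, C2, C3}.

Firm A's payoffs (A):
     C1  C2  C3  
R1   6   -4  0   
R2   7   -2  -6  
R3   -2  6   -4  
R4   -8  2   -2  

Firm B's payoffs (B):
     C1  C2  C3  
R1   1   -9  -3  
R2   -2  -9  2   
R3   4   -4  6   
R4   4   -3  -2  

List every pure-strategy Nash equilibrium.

A profile is a Nash equilibrium when each player is best-responding to the other.
Firm A's best responses — vs C1: R2 (payoff 7); vs C2: R3 (payoff 6); vs C3: R1 (payoff 0).
Firm B's best responses — vs R1: C1 (payoff 1); vs R2: C3 (payoff 2); vs R3: C3 (payoff 6); vs R4: C1 (payoff 4).
No cell has both players best-responding. For instance, Firm A's best reply to C1 is R2, but against R2 Firm B prefers C3 over C1.

No pure-strategy Nash equilibrium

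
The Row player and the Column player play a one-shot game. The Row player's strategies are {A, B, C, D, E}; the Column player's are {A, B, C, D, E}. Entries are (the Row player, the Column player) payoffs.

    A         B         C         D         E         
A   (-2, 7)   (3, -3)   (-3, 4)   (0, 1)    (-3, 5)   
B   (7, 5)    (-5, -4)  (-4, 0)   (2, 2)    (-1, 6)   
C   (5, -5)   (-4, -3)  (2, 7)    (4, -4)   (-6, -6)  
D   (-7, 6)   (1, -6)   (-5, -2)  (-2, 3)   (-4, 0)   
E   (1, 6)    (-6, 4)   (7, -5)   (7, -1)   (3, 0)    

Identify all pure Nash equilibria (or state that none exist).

There is no pure-strategy Nash equilibrium

Find each player's best response to every opponent strategy; NE are the intersections.
The Row player's best responses — vs A: B (payoff 7); vs B: A (payoff 3); vs C: E (payoff 7); vs D: E (payoff 7); vs E: E (payoff 3).
The Column player's best responses — vs A: A (payoff 7); vs B: E (payoff 6); vs C: C (payoff 7); vs D: A (payoff 6); vs E: A (payoff 6).
No cell has both players best-responding. For instance, the Row player's best reply to B is A, but against A the Column player prefers A over B.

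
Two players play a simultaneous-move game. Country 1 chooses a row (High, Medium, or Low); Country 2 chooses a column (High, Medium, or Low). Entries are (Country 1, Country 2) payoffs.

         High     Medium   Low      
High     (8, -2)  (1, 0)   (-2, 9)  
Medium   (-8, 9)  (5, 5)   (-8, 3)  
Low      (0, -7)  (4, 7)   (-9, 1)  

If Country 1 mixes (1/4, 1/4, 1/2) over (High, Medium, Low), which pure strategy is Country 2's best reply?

Medium

Compute Country 2's expected payoff from each pure strategy against the given mix.
High: (1/4)·(-2) + (1/4)·9 + (1/2)·(-7) = -7/4
Medium: (1/4)·0 + (1/4)·5 + (1/2)·7 = 19/4
Low: (1/4)·9 + (1/4)·3 + (1/2)·1 = 7/2
Highest expected payoff is 19/4, from Medium.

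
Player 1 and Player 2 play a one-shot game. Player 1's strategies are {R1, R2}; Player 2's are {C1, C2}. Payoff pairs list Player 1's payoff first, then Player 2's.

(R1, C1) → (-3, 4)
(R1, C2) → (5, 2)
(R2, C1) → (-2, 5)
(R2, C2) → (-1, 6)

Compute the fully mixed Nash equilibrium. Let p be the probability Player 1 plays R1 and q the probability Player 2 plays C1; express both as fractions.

p = 1/3, q = 6/7

In a mixed NE each player is indifferent between their pure strategies, so the opponent's mix sets the indifference.
Player 2 indifferent between C1 and C2: p·4 + (1−p)·5 = p·2 + (1−p)·6 ⟹ 5 + (-1)p = 6 + (-4)p ⟹ p = 1/3.
Player 1 indifferent between R1 and R2: q·(-3) + (1−q)·5 = q·(-2) + (1−q)·(-1) ⟹ 5 + (-8)q = (-1) + (-1)q ⟹ q = 6/7.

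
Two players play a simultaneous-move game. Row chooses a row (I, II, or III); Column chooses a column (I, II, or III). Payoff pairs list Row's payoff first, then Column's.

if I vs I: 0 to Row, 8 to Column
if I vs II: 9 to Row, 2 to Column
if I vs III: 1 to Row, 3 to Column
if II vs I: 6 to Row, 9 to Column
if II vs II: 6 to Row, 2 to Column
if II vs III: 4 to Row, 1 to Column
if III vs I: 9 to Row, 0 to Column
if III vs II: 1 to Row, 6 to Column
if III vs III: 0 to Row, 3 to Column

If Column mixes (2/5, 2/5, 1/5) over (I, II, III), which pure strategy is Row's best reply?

Compute Row's expected payoff from each pure strategy against the given mix.
I: (2/5)·0 + (2/5)·9 + (1/5)·1 = 19/5
II: (2/5)·6 + (2/5)·6 + (1/5)·4 = 28/5
III: (2/5)·9 + (2/5)·1 + (1/5)·0 = 4
Highest expected payoff is 28/5, from II.

II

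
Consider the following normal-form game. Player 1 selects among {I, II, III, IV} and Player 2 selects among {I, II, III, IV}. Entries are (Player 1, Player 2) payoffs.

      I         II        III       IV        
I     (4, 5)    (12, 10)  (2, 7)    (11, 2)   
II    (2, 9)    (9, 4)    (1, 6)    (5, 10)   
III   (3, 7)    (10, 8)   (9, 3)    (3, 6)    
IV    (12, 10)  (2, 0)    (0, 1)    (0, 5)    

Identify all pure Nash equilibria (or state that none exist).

(I, II) and (IV, I)

A profile is a Nash equilibrium when each player is best-responding to the other.
Player 1's best responses — vs I: IV (payoff 12); vs II: I (payoff 12); vs III: III (payoff 9); vs IV: I (payoff 11).
Player 2's best responses — vs I: II (payoff 10); vs II: IV (payoff 10); vs III: II (payoff 8); vs IV: I (payoff 10).
Mutual best responses occur at (I, II) and (IV, I); at each, neither player gains by switching.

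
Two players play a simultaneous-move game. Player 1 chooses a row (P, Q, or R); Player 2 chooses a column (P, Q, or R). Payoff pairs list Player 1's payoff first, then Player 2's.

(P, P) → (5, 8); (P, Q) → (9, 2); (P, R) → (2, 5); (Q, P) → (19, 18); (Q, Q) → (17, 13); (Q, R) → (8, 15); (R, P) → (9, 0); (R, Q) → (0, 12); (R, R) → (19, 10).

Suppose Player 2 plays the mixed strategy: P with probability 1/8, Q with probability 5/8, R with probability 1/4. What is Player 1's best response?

Q

Player 1's best reply maximizes expected payoff against the mix.
P: (1/8)·5 + (5/8)·9 + (1/4)·2 = 27/4
Q: (1/8)·19 + (5/8)·17 + (1/4)·8 = 15
R: (1/8)·9 + (5/8)·0 + (1/4)·19 = 47/8
Highest expected payoff is 15, from Q.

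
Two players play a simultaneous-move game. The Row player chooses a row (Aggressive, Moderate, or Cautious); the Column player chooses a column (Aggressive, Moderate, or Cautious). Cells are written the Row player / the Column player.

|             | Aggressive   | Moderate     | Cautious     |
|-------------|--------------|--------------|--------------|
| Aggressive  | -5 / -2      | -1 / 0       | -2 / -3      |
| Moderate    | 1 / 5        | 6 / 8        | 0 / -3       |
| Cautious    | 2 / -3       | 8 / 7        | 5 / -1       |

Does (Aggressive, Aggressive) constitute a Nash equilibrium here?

No

Holding the Column player at Aggressive: the Row player gets -5 from Aggressive but could get 2 by switching to Cautious. The Row player has a profitable deviation.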